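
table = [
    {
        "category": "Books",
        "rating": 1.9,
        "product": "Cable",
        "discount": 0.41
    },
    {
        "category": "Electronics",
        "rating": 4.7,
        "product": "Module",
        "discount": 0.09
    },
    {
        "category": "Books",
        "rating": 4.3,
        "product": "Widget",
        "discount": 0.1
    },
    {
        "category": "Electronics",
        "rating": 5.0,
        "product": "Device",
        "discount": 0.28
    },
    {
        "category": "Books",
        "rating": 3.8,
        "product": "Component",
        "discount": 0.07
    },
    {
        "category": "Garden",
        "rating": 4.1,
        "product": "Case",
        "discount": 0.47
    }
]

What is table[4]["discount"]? 0.07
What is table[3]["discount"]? 0.28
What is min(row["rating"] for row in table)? 1.9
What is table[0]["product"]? "Cable"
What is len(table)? 6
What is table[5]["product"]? "Case"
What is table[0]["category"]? "Books"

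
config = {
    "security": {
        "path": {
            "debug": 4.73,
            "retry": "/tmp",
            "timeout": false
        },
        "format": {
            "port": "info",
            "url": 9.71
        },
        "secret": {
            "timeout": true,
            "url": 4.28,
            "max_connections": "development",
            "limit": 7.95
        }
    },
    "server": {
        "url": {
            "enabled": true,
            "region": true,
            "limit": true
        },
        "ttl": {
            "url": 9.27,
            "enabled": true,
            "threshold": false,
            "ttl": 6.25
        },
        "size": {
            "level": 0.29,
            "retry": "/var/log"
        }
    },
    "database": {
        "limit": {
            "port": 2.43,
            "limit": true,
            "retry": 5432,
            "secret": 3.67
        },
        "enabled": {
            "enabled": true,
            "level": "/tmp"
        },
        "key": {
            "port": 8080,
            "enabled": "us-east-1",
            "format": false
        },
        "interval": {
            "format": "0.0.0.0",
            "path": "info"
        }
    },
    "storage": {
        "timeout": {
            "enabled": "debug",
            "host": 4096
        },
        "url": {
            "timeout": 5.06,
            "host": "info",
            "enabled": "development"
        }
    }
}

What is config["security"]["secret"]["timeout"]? True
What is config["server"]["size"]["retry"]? "/var/log"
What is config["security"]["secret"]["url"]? 4.28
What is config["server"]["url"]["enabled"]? True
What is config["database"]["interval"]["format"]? "0.0.0.0"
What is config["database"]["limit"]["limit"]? True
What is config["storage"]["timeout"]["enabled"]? "debug"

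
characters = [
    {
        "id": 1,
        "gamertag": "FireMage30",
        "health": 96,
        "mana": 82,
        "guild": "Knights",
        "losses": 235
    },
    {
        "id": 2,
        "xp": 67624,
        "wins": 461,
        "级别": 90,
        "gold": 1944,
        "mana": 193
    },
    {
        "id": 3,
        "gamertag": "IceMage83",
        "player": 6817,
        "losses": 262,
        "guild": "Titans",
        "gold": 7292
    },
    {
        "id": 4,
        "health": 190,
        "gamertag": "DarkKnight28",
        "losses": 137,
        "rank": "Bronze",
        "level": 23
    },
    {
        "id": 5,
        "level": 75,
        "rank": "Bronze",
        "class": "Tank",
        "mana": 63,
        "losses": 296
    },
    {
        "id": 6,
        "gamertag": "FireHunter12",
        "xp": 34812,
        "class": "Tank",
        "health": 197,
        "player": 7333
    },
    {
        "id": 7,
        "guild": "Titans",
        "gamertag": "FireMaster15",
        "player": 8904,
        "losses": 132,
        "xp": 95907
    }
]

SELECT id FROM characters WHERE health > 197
[]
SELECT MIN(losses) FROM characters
132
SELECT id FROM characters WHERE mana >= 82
[1, 2]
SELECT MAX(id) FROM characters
7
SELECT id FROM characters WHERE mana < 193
[1, 5]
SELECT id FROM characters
[1, 2, 3, 4, 5, 6, 7]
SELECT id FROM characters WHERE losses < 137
[7]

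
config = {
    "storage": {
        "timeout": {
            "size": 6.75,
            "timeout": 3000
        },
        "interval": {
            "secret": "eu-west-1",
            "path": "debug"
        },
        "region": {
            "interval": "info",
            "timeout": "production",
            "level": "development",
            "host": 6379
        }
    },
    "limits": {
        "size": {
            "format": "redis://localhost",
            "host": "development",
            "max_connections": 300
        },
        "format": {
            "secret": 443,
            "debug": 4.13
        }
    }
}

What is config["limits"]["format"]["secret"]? 443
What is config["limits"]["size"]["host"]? "development"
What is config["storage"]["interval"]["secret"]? "eu-west-1"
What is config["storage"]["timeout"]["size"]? 6.75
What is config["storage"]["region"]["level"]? "development"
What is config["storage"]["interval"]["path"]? "debug"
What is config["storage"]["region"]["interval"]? "info"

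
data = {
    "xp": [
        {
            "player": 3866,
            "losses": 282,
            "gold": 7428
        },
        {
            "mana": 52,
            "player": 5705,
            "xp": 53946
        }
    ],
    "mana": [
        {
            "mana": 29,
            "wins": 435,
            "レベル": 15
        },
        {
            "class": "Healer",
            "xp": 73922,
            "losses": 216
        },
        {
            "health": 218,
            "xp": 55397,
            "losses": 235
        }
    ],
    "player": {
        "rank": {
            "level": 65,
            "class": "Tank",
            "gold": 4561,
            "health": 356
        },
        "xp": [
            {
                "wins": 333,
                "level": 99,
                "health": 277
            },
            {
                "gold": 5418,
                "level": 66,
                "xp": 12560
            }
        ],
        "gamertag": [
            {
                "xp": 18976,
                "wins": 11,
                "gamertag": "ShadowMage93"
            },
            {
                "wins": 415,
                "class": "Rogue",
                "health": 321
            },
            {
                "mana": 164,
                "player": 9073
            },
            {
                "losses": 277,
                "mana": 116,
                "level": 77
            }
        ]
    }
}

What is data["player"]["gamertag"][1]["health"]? 321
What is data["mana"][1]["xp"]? 73922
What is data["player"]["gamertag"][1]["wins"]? 415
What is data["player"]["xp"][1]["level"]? 66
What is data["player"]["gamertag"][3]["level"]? 77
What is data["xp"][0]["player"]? 3866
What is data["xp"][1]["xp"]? 53946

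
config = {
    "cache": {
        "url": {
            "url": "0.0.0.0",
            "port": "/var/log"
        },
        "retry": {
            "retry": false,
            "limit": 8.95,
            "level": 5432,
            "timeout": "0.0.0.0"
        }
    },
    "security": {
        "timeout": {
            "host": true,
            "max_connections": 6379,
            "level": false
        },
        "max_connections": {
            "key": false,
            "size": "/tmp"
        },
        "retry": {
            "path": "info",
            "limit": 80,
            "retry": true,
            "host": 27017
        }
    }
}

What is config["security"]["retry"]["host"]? 27017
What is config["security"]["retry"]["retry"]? True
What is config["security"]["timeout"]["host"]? True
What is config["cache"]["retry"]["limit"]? 8.95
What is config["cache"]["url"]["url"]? "0.0.0.0"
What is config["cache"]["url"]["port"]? "/var/log"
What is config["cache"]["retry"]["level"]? 5432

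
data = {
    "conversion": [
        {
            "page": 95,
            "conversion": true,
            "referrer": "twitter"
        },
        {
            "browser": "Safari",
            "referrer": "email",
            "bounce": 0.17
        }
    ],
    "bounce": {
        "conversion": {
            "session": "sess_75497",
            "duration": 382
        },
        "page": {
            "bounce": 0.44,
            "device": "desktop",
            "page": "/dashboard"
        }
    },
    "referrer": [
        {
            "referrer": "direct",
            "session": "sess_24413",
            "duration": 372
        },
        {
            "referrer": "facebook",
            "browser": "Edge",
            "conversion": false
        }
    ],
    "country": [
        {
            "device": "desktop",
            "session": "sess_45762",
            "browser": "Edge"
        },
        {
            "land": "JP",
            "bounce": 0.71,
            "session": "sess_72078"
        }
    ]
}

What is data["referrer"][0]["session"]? "sess_24413"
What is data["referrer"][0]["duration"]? 372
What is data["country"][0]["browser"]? "Edge"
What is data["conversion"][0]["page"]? 95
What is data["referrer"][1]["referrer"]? "facebook"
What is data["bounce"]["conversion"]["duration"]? 382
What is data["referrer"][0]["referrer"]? "direct"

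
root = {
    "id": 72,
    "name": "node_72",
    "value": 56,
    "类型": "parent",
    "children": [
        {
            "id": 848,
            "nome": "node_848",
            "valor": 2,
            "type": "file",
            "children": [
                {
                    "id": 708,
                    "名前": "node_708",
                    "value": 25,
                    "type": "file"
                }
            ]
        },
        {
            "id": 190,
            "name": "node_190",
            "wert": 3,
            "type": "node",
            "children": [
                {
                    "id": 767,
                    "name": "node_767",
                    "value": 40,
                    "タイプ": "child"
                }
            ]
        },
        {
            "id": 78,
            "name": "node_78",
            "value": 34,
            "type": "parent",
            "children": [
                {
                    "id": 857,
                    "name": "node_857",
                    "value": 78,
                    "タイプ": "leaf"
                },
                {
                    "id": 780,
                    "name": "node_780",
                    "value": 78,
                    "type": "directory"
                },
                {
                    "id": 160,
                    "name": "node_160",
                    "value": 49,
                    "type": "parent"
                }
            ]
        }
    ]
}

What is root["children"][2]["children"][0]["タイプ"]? "leaf"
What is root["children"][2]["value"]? 34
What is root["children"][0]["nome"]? "node_848"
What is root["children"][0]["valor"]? 2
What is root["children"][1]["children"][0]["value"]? 40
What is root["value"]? 56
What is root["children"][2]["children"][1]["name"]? "node_780"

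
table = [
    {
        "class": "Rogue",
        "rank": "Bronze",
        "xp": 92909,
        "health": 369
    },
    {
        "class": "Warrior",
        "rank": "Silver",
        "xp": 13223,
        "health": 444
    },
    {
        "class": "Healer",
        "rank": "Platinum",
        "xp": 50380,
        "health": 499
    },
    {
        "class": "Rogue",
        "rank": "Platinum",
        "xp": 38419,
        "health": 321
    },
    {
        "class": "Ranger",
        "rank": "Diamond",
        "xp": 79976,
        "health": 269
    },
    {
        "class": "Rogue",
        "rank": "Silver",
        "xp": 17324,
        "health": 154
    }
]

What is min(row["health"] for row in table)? 154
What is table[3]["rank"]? "Platinum"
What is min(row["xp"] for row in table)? 13223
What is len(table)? 6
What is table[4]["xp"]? 79976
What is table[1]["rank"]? "Silver"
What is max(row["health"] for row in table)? 499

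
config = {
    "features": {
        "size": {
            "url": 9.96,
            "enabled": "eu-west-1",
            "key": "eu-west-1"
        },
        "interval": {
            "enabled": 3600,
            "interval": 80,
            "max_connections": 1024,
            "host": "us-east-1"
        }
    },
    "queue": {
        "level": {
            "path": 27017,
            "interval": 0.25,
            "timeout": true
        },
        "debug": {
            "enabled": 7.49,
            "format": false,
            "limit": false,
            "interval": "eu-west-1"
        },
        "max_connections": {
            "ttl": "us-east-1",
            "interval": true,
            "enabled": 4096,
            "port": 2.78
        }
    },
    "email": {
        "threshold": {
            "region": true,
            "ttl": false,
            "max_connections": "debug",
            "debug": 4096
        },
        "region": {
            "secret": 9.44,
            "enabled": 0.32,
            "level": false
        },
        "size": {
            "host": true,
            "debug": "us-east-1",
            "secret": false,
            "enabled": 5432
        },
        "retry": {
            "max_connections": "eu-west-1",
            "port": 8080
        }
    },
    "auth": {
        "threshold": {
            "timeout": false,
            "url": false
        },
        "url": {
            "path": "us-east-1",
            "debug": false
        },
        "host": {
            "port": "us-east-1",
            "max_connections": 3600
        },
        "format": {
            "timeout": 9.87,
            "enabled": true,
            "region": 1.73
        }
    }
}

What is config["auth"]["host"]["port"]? "us-east-1"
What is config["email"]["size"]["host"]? True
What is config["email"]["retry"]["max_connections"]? "eu-west-1"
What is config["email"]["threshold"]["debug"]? 4096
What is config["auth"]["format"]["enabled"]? True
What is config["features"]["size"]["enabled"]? "eu-west-1"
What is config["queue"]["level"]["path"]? 27017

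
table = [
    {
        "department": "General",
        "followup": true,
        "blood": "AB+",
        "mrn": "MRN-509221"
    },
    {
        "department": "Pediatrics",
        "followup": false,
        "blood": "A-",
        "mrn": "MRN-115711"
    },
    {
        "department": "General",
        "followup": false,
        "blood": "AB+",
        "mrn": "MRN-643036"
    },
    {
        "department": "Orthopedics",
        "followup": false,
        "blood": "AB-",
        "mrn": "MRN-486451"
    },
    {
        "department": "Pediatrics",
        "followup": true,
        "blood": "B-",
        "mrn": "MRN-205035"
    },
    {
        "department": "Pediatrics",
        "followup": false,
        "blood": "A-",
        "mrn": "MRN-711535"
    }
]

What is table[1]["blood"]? "A-"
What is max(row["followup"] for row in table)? True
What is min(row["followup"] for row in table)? False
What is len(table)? 6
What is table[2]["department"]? "General"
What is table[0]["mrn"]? "MRN-509221"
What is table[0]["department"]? "General"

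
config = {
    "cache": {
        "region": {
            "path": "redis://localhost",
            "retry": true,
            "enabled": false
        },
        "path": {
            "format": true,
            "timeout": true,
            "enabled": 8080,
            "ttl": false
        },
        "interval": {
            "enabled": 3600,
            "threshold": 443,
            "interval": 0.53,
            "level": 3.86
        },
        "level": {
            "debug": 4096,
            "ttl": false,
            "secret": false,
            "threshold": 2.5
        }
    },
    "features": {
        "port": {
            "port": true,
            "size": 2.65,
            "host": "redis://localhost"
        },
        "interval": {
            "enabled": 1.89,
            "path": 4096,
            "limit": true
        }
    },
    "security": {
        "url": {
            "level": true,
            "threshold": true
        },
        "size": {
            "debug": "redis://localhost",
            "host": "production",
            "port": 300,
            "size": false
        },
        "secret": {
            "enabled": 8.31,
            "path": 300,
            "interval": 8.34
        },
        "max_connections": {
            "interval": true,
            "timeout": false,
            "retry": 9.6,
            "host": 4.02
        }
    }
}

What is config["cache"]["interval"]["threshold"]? 443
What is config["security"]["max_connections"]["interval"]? True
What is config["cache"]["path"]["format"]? True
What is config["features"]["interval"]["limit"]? True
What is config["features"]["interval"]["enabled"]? 1.89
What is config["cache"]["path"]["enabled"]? 8080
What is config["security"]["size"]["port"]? 300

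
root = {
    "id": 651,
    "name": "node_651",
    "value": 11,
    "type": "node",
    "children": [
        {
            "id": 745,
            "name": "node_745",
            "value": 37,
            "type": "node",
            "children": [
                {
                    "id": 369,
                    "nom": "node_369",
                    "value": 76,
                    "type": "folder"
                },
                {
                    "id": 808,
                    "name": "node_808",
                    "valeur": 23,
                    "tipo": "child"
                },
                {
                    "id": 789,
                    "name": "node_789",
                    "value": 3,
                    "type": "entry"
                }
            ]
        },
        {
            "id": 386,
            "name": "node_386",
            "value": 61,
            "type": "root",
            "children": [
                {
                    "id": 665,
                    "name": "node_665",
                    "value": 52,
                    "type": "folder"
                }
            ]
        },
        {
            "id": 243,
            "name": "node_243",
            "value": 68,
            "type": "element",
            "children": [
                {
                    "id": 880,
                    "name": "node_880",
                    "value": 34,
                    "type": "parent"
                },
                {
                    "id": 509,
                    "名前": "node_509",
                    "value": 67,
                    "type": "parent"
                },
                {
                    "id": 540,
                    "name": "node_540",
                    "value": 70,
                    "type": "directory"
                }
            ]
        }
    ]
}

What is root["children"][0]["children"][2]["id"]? 789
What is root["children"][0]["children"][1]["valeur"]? 23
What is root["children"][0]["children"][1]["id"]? 808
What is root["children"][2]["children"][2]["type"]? "directory"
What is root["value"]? 11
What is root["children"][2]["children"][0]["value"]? 34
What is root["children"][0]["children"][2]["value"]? 3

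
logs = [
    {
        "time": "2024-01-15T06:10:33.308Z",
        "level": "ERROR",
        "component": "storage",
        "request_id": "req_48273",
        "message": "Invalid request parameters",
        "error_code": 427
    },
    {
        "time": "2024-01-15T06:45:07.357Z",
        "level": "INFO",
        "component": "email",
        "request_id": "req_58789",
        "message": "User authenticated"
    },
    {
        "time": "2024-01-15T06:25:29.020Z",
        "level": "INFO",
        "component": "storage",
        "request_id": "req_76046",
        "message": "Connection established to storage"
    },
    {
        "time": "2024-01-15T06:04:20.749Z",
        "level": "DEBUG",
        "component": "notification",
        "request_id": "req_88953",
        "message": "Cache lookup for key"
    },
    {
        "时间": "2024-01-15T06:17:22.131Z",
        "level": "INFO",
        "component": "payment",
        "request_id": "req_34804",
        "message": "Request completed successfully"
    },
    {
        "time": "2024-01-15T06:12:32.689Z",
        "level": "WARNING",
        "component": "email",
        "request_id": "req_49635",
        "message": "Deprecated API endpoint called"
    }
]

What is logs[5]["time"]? "2024-01-15T06:12:32.689Z"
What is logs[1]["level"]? "INFO"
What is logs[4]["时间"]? "2024-01-15T06:17:22.131Z"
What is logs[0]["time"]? "2024-01-15T06:10:33.308Z"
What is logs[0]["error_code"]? 427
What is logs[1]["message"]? "User authenticated"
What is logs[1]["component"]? "email"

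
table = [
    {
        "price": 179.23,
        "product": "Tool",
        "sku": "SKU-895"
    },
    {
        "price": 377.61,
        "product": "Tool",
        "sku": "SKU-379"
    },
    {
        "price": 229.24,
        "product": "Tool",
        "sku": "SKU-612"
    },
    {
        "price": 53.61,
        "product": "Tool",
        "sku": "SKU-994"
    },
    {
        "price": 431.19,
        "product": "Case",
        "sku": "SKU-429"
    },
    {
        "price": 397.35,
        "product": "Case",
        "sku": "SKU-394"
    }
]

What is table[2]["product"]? "Tool"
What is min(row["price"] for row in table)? 53.61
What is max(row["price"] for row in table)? 431.19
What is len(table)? 6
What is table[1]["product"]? "Tool"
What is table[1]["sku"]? "SKU-379"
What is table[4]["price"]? 431.19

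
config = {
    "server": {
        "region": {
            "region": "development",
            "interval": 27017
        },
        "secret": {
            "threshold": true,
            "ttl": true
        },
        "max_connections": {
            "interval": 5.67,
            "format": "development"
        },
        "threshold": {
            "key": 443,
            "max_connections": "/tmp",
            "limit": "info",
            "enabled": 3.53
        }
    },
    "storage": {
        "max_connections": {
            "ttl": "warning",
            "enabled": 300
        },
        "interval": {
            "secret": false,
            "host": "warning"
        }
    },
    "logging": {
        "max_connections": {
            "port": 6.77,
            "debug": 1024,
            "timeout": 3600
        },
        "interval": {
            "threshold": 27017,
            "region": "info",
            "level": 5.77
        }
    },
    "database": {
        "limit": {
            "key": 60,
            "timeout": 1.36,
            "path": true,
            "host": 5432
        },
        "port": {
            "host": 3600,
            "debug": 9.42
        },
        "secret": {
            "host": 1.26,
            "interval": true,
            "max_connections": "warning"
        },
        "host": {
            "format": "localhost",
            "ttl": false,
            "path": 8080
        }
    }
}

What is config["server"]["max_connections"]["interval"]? 5.67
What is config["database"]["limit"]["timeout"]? 1.36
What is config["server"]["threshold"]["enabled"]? 3.53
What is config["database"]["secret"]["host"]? 1.26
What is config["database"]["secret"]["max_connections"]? "warning"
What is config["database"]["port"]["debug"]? 9.42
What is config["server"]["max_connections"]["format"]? "development"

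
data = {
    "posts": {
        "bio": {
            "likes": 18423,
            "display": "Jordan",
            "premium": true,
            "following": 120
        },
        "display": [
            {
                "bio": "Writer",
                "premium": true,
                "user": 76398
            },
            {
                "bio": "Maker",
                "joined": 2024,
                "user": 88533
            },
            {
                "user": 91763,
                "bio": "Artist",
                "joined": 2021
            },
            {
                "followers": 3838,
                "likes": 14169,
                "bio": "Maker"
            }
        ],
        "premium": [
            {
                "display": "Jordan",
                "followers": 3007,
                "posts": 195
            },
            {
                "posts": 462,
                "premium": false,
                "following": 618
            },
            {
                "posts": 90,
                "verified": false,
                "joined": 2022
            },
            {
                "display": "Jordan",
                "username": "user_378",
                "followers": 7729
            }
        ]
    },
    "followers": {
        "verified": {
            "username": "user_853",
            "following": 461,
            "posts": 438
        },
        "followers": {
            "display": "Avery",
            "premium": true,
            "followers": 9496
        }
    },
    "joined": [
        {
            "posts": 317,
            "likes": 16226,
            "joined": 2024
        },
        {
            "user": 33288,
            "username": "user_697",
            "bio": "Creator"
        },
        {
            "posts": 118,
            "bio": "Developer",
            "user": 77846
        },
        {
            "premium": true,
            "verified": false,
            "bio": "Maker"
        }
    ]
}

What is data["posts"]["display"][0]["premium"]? True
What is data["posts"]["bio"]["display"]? "Jordan"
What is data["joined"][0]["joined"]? 2024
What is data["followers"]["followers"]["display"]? "Avery"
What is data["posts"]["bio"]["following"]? 120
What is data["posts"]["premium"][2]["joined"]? 2022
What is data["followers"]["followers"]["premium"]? True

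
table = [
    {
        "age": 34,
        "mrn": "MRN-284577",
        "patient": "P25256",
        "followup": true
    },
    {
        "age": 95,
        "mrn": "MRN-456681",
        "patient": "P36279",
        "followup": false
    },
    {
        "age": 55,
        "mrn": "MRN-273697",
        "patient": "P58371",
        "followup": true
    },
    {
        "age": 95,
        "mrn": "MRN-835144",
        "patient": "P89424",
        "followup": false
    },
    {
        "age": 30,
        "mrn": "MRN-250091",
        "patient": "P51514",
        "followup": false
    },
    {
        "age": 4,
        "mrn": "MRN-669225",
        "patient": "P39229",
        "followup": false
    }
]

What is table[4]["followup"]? False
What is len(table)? 6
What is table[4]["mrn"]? "MRN-250091"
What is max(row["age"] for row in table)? 95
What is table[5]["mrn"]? "MRN-669225"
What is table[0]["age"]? 34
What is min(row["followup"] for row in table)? False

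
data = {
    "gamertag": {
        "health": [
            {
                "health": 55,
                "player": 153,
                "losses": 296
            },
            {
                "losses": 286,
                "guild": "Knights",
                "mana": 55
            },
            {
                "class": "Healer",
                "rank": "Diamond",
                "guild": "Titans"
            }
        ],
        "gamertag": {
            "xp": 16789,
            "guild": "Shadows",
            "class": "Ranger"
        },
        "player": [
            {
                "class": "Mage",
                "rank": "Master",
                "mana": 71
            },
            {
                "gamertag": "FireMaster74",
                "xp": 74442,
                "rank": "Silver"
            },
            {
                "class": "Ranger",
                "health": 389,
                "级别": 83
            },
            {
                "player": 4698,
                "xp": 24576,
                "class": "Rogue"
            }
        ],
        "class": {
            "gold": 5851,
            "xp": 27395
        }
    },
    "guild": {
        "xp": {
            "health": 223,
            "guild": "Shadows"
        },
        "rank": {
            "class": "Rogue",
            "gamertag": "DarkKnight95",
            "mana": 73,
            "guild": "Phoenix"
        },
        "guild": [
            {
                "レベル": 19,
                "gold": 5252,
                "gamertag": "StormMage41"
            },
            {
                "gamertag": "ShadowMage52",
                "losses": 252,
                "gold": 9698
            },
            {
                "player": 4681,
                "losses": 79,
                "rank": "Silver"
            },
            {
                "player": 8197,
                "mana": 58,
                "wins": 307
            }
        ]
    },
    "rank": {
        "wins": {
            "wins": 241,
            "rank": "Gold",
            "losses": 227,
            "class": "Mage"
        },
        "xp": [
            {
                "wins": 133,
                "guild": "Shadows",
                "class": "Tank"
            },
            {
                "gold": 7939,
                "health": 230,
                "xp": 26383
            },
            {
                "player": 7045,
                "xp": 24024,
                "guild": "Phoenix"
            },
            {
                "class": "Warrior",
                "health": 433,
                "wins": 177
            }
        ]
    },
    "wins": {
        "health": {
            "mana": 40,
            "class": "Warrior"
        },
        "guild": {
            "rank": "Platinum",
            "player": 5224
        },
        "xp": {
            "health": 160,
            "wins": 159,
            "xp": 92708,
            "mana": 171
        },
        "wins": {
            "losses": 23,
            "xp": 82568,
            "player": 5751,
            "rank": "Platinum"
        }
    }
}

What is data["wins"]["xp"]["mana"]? 171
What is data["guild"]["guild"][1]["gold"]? 9698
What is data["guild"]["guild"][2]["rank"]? "Silver"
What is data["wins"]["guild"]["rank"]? "Platinum"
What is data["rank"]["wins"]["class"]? "Mage"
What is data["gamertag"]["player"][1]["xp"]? 74442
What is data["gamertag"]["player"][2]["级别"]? 83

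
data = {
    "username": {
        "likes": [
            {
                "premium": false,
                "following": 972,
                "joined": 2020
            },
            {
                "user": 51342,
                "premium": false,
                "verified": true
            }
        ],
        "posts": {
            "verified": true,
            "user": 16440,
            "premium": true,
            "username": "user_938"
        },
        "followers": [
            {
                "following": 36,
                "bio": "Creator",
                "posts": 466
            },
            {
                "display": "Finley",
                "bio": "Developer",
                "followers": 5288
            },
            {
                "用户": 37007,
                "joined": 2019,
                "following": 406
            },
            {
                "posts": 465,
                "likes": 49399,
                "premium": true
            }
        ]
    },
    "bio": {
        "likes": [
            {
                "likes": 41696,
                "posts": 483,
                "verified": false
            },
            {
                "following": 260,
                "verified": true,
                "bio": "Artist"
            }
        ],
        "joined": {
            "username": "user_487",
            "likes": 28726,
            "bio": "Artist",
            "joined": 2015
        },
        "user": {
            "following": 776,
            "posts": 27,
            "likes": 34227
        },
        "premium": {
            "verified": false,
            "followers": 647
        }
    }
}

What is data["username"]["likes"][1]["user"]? 51342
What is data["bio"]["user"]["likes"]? 34227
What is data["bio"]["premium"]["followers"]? 647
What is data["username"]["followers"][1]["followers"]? 5288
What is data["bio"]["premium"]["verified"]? False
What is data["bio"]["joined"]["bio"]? "Artist"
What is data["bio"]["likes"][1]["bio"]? "Artist"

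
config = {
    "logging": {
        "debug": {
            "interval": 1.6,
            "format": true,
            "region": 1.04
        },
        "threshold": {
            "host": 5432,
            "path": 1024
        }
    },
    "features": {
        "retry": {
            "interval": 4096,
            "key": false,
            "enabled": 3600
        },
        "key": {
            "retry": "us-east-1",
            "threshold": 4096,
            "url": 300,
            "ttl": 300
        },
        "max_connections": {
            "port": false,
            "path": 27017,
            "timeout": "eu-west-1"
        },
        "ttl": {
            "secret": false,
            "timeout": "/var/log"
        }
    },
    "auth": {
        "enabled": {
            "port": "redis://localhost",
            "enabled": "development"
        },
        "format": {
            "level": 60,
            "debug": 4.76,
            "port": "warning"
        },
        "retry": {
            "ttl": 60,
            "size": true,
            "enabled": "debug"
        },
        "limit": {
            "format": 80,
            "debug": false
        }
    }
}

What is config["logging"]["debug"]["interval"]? 1.6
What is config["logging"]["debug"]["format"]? True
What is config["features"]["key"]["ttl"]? 300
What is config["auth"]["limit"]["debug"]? False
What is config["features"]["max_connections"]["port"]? False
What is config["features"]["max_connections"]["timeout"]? "eu-west-1"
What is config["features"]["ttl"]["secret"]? False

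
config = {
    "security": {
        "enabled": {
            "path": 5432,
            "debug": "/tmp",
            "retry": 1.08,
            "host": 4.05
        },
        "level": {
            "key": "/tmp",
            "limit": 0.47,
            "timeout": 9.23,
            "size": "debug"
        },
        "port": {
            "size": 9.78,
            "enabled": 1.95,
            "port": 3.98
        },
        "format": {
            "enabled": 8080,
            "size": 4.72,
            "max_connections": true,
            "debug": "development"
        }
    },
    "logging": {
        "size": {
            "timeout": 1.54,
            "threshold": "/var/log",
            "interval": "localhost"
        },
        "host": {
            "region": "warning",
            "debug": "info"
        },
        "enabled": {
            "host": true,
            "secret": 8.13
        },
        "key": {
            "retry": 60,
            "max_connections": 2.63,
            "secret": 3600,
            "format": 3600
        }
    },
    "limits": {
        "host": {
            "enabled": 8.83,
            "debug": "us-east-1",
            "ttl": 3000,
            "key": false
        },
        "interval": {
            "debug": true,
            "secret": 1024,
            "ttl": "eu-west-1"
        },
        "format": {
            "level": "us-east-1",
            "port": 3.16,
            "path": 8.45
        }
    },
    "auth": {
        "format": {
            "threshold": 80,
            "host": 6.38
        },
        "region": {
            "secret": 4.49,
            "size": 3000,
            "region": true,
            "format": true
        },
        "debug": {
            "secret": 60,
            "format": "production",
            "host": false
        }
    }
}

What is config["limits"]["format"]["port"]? 3.16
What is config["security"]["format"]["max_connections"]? True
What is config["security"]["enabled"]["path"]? 5432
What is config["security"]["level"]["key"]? "/tmp"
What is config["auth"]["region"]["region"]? True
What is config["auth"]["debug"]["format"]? "production"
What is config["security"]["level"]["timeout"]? 9.23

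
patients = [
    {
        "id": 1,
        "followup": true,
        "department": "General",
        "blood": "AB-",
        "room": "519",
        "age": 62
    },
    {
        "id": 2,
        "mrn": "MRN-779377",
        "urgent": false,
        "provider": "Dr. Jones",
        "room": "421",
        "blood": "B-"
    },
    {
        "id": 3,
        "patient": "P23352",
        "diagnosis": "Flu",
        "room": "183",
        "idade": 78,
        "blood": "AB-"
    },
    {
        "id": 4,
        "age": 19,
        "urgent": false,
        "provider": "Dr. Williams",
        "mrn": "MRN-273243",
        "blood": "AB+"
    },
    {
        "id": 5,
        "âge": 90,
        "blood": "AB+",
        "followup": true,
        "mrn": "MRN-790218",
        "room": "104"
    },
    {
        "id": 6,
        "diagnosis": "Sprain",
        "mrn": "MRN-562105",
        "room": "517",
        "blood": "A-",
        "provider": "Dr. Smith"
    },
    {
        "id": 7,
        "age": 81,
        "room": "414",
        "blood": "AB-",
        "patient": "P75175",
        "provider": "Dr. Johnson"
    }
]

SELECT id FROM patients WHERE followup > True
[]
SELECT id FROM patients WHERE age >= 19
[1, 4, 7]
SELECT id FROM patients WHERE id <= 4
[1, 2, 3, 4]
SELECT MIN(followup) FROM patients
True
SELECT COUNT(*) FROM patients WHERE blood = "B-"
1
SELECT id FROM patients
[1, 2, 3, 4, 5, 6, 7]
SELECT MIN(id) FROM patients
1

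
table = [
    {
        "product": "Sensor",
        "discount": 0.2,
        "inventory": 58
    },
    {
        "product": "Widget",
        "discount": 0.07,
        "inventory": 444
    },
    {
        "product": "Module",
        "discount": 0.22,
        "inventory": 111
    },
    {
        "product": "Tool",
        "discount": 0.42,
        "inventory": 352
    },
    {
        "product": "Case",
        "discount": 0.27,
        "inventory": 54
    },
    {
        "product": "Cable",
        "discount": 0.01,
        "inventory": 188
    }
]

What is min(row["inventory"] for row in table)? 54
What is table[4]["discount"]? 0.27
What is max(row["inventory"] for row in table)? 444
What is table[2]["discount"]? 0.22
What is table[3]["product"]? "Tool"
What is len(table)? 6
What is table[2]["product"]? "Module"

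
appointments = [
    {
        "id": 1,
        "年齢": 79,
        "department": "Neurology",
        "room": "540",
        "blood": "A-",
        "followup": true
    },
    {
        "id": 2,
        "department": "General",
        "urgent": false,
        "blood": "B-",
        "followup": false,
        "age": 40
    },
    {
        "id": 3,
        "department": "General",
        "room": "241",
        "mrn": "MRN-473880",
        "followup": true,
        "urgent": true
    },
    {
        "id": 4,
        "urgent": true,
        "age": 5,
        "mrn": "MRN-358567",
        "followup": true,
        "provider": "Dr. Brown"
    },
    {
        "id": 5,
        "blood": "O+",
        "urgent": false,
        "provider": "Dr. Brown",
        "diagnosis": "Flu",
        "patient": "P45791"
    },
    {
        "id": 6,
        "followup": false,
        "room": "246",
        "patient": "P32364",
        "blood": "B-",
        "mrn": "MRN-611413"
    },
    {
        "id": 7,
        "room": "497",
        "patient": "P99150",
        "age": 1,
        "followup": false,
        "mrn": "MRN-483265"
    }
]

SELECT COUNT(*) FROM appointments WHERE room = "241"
1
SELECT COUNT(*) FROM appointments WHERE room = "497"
1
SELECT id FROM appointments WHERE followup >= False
[1, 2, 3, 4, 6, 7]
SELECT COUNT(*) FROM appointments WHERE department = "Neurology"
1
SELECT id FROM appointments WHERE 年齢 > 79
[]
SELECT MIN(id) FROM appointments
1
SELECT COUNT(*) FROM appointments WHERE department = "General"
2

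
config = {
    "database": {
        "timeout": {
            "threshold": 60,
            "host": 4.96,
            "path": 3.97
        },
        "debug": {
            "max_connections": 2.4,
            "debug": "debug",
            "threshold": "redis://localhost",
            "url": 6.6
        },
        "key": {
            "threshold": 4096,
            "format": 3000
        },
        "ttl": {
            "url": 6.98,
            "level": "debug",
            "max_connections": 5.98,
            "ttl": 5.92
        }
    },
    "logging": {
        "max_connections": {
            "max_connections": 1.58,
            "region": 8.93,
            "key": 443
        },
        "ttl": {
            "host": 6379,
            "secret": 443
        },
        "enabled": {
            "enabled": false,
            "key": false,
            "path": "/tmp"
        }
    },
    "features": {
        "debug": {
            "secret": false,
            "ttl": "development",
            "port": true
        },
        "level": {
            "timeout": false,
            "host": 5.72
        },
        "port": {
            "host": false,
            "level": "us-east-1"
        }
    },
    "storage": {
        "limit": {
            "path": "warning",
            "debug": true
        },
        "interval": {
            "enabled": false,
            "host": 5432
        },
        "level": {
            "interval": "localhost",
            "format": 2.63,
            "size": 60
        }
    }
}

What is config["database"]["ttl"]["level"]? "debug"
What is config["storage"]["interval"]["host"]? 5432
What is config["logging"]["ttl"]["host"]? 6379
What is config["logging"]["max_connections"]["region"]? 8.93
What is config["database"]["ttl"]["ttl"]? 5.92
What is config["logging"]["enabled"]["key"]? False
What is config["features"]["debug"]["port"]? True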